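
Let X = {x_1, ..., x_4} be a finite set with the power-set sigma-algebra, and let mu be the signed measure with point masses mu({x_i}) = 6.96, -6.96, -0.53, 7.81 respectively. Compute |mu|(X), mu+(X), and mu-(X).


Step 1: Every measurable set is a union of atoms (the cells / points), so a Hahn decomposition is
  obtained by grouping atoms by sign: P = union of atoms with mu > 0, N = union of the remaining atoms.
  Atoms in P (indices): 1, 4;  atoms in N (indices): 2, 3
  Positive values: 6.96, 7.81
  Negative values: -6.96, -0.53
Step 2: mu+(X) = mu(P) = sum of positive atom values = 14.77
Step 3: mu-(X) = -mu(N) = sum of |negative atom values| = 7.49
Step 4: |mu|(X) = mu+(X) + mu-(X) = 14.77 + 7.49 = 22.26


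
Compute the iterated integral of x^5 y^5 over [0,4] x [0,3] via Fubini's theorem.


By Fubini's theorem, the double integral factors as a product of single integrals:
Step 1: integral_0^4 x^5 dx = [x^6/6] from 0 to 4
     = 4^6/6 = 682.666667
Step 2: integral_0^3 y^5 dy = [y^6/6] from 0 to 3
     = 3^6/6 = 121.5
Step 3: Double integral = 682.666667 * 121.5 = 82944


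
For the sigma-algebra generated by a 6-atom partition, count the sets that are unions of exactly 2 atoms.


Each element of F is a union of some subset of the 6 atoms.
Elements that are unions of exactly 2 atoms correspond to 2-element subsets of the 6 atoms.
Count = C(6, 2) = 6! / (2! * 4!) = 15.


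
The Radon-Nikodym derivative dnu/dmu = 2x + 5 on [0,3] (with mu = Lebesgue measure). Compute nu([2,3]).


nu(A) = integral_A (dnu/dmu) dmu = integral_2^3 (2x + 5) dx
Step 1: Antiderivative F(x) = (2/2)x^2 + 5x
Step 2: F(3) = (2/2)*3^2 + 5*3 = 9 + 15 = 24
Step 3: F(2) = (2/2)*2^2 + 5*2 = 4 + 10 = 14
Step 4: nu([2,3]) = F(3) - F(2) = 24 - 14 = 10


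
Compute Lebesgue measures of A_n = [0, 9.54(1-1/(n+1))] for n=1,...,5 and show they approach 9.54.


By continuity of measure from below: if A_n increases to A, then m(A_n) -> m(A).
Here A = [0, 9.54], so m(A) = 9.54
Step 1: a_1 = 9.54*(1 - 1/2) = 4.77, m(A_1) = 4.77
Step 2: a_2 = 9.54*(1 - 1/3) = 6.36, m(A_2) = 6.36
Step 3: a_3 = 9.54*(1 - 1/4) = 7.155, m(A_3) = 7.155
Step 4: a_4 = 9.54*(1 - 1/5) = 7.632, m(A_4) = 7.632
Step 5: a_5 = 9.54*(1 - 1/6) = 7.95, m(A_5) = 7.95
Limit: m(A_n) -> m([0,9.54]) = 9.54


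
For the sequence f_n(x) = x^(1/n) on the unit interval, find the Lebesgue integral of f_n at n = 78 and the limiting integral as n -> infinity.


At n = 78: f_78(x) = x^(1/78).
Step 1: integral(x^(1/78), 0, 1) = [x^(1/78+1) / (1/78+1)] from 0 to 1
     = 1 / (1/78 + 1) = 1 / ((78+1)/78) = 78/(78+1)
     = 78/79 = 0.987342
Step 2: As n -> infinity, f_n(x) = x^(1/n) -> 1 for x in (0,1], and f_n is increasing in n.
By MCT, lim_n integral(f_n) = integral(lim_n f_n) = integral(1, 0, 1) = 1.
Step 3: Verify convergence: 78/79 = 0.987342 -> 1


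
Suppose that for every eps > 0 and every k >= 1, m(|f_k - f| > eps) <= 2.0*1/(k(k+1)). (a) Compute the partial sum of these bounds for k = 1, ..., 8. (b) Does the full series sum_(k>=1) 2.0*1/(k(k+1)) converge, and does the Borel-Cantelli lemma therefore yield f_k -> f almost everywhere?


Step 1: List the terms 2.0*1/(k(k+1)) for k = 1 to 8:
  k=1: 1
  k=2: 0.333333
  k=3: 0.166667
  k=4: 0.1
  k=5: 0.066667
  k=6: 0.047619
  k=7: 0.035714
  k=8: 0.027778
Step 2: Partial sum = 1 + 0.333333 + 0.166667 + 0.1 + 0.066667 + 0.047619 + 0.035714 + 0.027778
     = 1.777778
Step 3: The full series sum_(k>=1) 2.0*1/(k(k+1)) converges (telescoping series sum 1/(k(k+1)) = 1; a constant multiple of a convergent series converges).
Step 4: Fix eps > 0. Since sum_k m(|f_k - f| > eps) < infinity, the Borel-Cantelli lemma gives
        m(limsup_k {|f_k - f| > eps}) = 0, i.e. for a.e. x, |f_k(x) - f(x)| <= eps for all large k.
        Applying this with eps = 1/j for j = 1, 2, ... and intersecting the countably many full-measure sets,
        for a.e. x we get limsup_k |f_k(x) - f(x)| <= 1/j for every j, hence f_k -> f almost everywhere.
Conclusion: series converges; Borel-Cantelli yields f_k -> f a.e.


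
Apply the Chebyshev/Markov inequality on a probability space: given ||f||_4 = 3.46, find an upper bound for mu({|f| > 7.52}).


Chebyshev/Markov inequality: mu(|f| > eps) <= (||f||_p / eps)^p
Step 1: ||f||_4 / eps = 3.46 / 7.52 = 0.460106
Step 2: Raise to power p = 4:
  (0.460106)^4 = 0.044816
Step 3: Therefore mu(|f| > 7.52) <= 0.044816


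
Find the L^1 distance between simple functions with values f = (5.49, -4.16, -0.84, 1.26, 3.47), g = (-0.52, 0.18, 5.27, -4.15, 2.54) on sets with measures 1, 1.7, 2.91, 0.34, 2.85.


Step 1: Compute differences f_i - g_i:
  5.49 - -0.52 = 6.01
  -4.16 - 0.18 = -4.34
  -0.84 - 5.27 = -6.11
  1.26 - -4.15 = 5.41
  3.47 - 2.54 = 0.93
Step 2: Compute |diff|^1 * measure for each set:
  |6.01|^1 * 1 = 6.01 * 1 = 6.01
  |-4.34|^1 * 1.7 = 4.34 * 1.7 = 7.378
  |-6.11|^1 * 2.91 = 6.11 * 2.91 = 17.7801
  |5.41|^1 * 0.34 = 5.41 * 0.34 = 1.8394
  |0.93|^1 * 2.85 = 0.93 * 2.85 = 2.6505
Step 3: Sum = 35.658
Step 4: ||f-g||_1 = (35.658)^(1/1) = 35.658


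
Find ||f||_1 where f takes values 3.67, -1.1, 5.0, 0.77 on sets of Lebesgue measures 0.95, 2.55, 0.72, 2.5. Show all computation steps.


Step 1: Compute |f_i|^1 for each value:
  |3.67|^1 = 3.67
  |-1.1|^1 = 1.1
  |5.0|^1 = 5
  |0.77|^1 = 0.77
Step 2: Multiply by measures and sum:
  3.67 * 0.95 = 3.4865
  1.1 * 2.55 = 2.805
  5 * 0.72 = 3.6
  0.77 * 2.5 = 1.925
Sum = 3.4865 + 2.805 + 3.6 + 1.925 = 11.8165
Step 3: Take the p-th root:
||f||_1 = (11.8165)^(1/1) = 11.8165


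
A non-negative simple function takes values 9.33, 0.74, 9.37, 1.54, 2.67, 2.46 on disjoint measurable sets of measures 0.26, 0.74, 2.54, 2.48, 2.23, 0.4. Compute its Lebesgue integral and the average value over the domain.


Step 1: Integral = sum(value_i * measure_i)
= 9.33*0.26 + 0.74*0.74 + 9.37*2.54 + 1.54*2.48 + 2.67*2.23 + 2.46*0.4
= 2.4258 + 0.5476 + 23.7998 + 3.8192 + 5.9541 + 0.984
= 37.5305
Step 2: Total measure of domain = 0.26 + 0.74 + 2.54 + 2.48 + 2.23 + 0.4 = 8.65
Step 3: Average value = 37.5305 / 8.65 = 4.338786


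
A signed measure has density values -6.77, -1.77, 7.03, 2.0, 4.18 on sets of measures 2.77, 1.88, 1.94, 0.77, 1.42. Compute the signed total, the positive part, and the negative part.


Step 1: Compute signed measure on each set:
  Set 1: -6.77 * 2.77 = -18.7529
  Set 2: -1.77 * 1.88 = -3.3276
  Set 3: 7.03 * 1.94 = 13.6382
  Set 4: 2.0 * 0.77 = 1.54
  Set 5: 4.18 * 1.42 = 5.9356
Step 2: Total signed measure = (-18.7529) + (-3.3276) + (13.6382) + (1.54) + (5.9356)
     = -0.9667
Step 3: Positive part mu+(X) = sum of positive contributions = 21.1138
Step 4: Negative part mu-(X) = |sum of negative contributions| = 22.0805


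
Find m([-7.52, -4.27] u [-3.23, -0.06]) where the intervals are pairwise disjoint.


For pairwise disjoint intervals, m(union) = sum of lengths.
= (-4.27 - -7.52) + (-0.06 - -3.23)
= 3.25 + 3.17
= 6.42


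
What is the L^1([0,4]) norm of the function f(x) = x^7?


Step 1: ||f||_1 = (integral_0^4 |x^7|^1 dx)^(1/1)
     = (integral_0^4 x^7 dx)^(1/1)
Step 2: integral_0^4 x^7 dx = [x^8/(8)] from 0 to 4 = 4^8/8
     = 65536/8 = 8192
Step 3: ||f||_1 = (8192)^(1/1) = 8192


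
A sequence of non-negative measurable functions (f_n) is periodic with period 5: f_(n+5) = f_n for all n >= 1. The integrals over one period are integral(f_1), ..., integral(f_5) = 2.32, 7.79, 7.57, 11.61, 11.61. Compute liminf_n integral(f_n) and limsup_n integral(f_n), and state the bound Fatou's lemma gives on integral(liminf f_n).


The sequence (integral(f_n)) is periodic with period 5, repeating the values 2.32, 7.79, 7.57, 11.61, 11.61 indefinitely.
Step 1: For a periodic sequence, every tail (a_m, a_(m+1), ...) contains all 5 period values infinitely often.
Step 2: Hence inf of every tail = min of the period values = min(2.32, 7.79, 7.57, 11.61, 11.61) = 2.32.
        liminf_n integral(f_n) = sup over m of (inf of tail from m) = 2.32.
Step 3: Similarly sup of every tail = max of the period values = 11.61.
        limsup_n integral(f_n) = 11.61.
Step 4: Fatou's lemma: integral(liminf_n f_n) <= liminf_n integral(f_n) = 2.32.
        So the integral of the pointwise liminf is at most 2.32.


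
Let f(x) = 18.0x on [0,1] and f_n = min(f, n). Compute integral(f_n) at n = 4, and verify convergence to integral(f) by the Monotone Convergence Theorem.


f(x) = 18.0x on [0,1]; f_n(x) = min(18.0x, n). At n = 4:
Step 1: f(x) reaches 4 at x = 4/18.0 = 0.222222
Step 2: integral(f_4) = integral(18.0x, 0, 0.222222) + integral(4, 0.222222, 1)
       = 18.0*0.222222^2/2 + 4*(1 - 0.222222)
       = 0.444444 + 3.111111
       = 3.555556
Step 3: As n -> infinity, f_n increases to f, so by MCT integral(f_n) -> integral(f) = 18.0/2 = 9.
Convergence: integral(f_4) = 3.555556 -> 9 as n -> infinity


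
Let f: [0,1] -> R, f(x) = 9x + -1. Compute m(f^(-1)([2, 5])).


f^(-1)([2, 5]) = {x : 2 <= 9x + -1 <= 5}
Solving: (2 - -1)/9 <= x <= (5 - -1)/9
= [0.333333, 0.666667]
Intersecting with [0,1]: [0.333333, 0.666667]
Measure = 0.666667 - 0.333333 = 0.333333


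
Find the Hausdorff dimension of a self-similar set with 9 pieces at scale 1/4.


For a self-similar set with N copies scaled by 1/r:
dim_H = log(N)/log(r) = log(9)/log(4)
= 2.197225/1.386294
= 1.584963


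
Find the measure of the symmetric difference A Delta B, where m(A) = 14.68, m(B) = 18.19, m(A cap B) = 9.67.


m(A Delta B) = m(A) + m(B) - 2*m(A n B)
= 14.68 + 18.19 - 2*9.67
= 14.68 + 18.19 - 19.34
= 13.53


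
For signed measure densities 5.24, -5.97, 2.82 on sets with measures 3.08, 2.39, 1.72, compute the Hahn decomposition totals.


Step 1: Compute signed measure on each set:
  Set 1: 5.24 * 3.08 = 16.1392
  Set 2: -5.97 * 2.39 = -14.2683
  Set 3: 2.82 * 1.72 = 4.8504
Step 2: Total signed measure = (16.1392) + (-14.2683) + (4.8504)
     = 6.7213
Step 3: Positive part mu+(X) = sum of positive contributions = 20.9896
Step 4: Negative part mu-(X) = |sum of negative contributions| = 14.2683


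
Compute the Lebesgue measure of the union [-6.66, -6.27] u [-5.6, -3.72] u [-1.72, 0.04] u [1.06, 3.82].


For pairwise disjoint intervals, m(union) = sum of lengths.
= (-6.27 - -6.66) + (-3.72 - -5.6) + (0.04 - -1.72) + (3.82 - 1.06)
= 0.39 + 1.88 + 1.76 + 2.76
= 6.79


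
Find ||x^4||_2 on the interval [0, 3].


Step 1: ||f||_2 = (integral_0^3 |x^4|^2 dx)^(1/2)
     = (integral_0^3 x^8 dx)^(1/2)
Step 2: integral_0^3 x^8 dx = [x^9/(9)] from 0 to 3 = 3^9/9
     = 19683/9 = 2187
Step 3: ||f||_2 = (2187)^(1/2) = 46.765372


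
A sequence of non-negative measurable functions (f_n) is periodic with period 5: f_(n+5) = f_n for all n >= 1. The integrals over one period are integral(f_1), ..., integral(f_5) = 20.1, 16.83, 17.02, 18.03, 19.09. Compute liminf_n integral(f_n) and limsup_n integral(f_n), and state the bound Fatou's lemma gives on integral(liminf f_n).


The sequence (integral(f_n)) is periodic with period 5, repeating the values 20.1, 16.83, 17.02, 18.03, 19.09 indefinitely.
Step 1: For a periodic sequence, every tail (a_m, a_(m+1), ...) contains all 5 period values infinitely often.
Step 2: Hence inf of every tail = min of the period values = min(20.1, 16.83, 17.02, 18.03, 19.09) = 16.83.
        liminf_n integral(f_n) = sup over m of (inf of tail from m) = 16.83.
Step 3: Similarly sup of every tail = max of the period values = 20.1.
        limsup_n integral(f_n) = 20.1.
Step 4: Fatou's lemma: integral(liminf_n f_n) <= liminf_n integral(f_n) = 16.83.
        So the integral of the pointwise liminf is at most 16.83.


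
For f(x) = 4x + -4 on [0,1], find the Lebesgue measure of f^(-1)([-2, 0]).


f^(-1)([-2, 0]) = {x : -2 <= 4x + -4 <= 0}
Solving: (-2 - -4)/4 <= x <= (0 - -4)/4
= [0.5, 1]
Intersecting with [0,1]: [0.5, 1]
Measure = 1 - 0.5 = 0.5


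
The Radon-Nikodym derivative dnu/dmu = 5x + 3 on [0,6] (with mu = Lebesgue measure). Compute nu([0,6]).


nu(A) = integral_A (dnu/dmu) dmu = integral_0^6 (5x + 3) dx
Step 1: Antiderivative F(x) = (5/2)x^2 + 3x
Step 2: F(6) = (5/2)*6^2 + 3*6 = 90 + 18 = 108
Step 3: F(0) = (5/2)*0^2 + 3*0 = 0.0 + 0 = 0.0
Step 4: nu([0,6]) = F(6) - F(0) = 108 - 0.0 = 108


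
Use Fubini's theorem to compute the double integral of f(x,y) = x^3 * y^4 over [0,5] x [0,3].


By Fubini's theorem, the double integral factors as a product of single integrals:
Step 1: integral_0^5 x^3 dx = [x^4/4] from 0 to 5
     = 5^4/4 = 156.25
Step 2: integral_0^3 y^4 dy = [y^5/5] from 0 to 3
     = 3^5/5 = 48.6
Step 3: Double integral = 156.25 * 48.6 = 7593.75


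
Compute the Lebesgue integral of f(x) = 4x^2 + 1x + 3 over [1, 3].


The Lebesgue integral of a Riemann-integrable function agrees with the Riemann integral.
Antiderivative F(x) = (4/3)x^3 + (1/2)x^2 + 3x
F(3) = (4/3)*3^3 + (1/2)*3^2 + 3*3
     = (4/3)*27 + (1/2)*9 + 3*3
     = 36 + 4.5 + 9
     = 49.5
F(1) = 4.833333
Integral = F(3) - F(1) = 49.5 - 4.833333 = 44.666667


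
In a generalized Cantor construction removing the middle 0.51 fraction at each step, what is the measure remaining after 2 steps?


Step 1: At each step, fraction remaining = 1 - 0.51 = 0.49
Step 2: After 2 steps, measure = (0.49)^2
Step 3: Computing the power step by step:
  After step 1: 0.49
  After step 2: 0.2401
Result = 0.2401


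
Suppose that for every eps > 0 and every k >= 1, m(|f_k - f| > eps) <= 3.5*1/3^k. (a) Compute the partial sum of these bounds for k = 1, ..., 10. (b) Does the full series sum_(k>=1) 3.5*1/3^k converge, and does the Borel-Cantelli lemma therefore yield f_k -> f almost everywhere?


Step 1: List the terms 3.5*1/3^k for k = 1 to 10:
  k=1: 1.166667
  k=2: 0.388889
  k=3: 0.12963
  k=4: 0.04321
  k=5: 0.014403
  k=6: 0.004801
  k=7: 0.0016
  k=8: 5.334553e-04
  k=9: 1.778184e-04
  k=10: 5.927281e-05
Step 2: Partial sum = 1.166667 + 0.388889 + 0.12963 + 0.04321 + 0.014403 + 0.004801 + 0.0016 + 5.334553e-04 + 1.778184e-04 + 5.927281e-05
     = 1.74997
Step 3: The full series sum_(k>=1) 3.5*1/3^k converges (geometric series with ratio 1/3 < 1; a constant multiple of a convergent series converges).
Step 4: Fix eps > 0. Since sum_k m(|f_k - f| > eps) < infinity, the Borel-Cantelli lemma gives
        m(limsup_k {|f_k - f| > eps}) = 0, i.e. for a.e. x, |f_k(x) - f(x)| <= eps for all large k.
        Applying this with eps = 1/j for j = 1, 2, ... and intersecting the countably many full-measure sets,
        for a.e. x we get limsup_k |f_k(x) - f(x)| <= 1/j for every j, hence f_k -> f almost everywhere.
Conclusion: series converges; Borel-Cantelli yields f_k -> f a.e.


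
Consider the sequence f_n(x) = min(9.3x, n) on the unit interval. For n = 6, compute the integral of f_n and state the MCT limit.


f(x) = 9.3x on [0,1]; f_n(x) = min(9.3x, n). At n = 6:
Step 1: f(x) reaches 6 at x = 6/9.3 = 0.645161
Step 2: integral(f_6) = integral(9.3x, 0, 0.645161) + integral(6, 0.645161, 1)
       = 9.3*0.645161^2/2 + 6*(1 - 0.645161)
       = 1.935484 + 2.129032
       = 4.064516
Step 3: As n -> infinity, f_n increases to f, so by MCT integral(f_n) -> integral(f) = 9.3/2 = 4.65.
Convergence: integral(f_6) = 4.064516 -> 4.65 as n -> infinity


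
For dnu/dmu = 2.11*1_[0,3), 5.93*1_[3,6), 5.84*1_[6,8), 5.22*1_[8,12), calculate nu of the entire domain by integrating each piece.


Integrate each piece of the Radon-Nikodym derivative:
Step 1: integral_0^3 2.11 dx = 2.11*(3-0) = 2.11*3 = 6.33
Step 2: integral_3^6 5.93 dx = 5.93*(6-3) = 5.93*3 = 17.79
Step 3: integral_6^8 5.84 dx = 5.84*(8-6) = 5.84*2 = 11.68
Step 4: integral_8^12 5.22 dx = 5.22*(12-8) = 5.22*4 = 20.88
Total: 6.33 + 17.79 + 11.68 + 20.88 = 56.68


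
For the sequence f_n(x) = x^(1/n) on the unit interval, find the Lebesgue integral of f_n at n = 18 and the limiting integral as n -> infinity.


At n = 18: f_18(x) = x^(1/18).
Step 1: integral(x^(1/18), 0, 1) = [x^(1/18+1) / (1/18+1)] from 0 to 1
     = 1 / (1/18 + 1) = 1 / ((18+1)/18) = 18/(18+1)
     = 18/19 = 0.947368
Step 2: As n -> infinity, f_n(x) = x^(1/n) -> 1 for x in (0,1], and f_n is increasing in n.
By MCT, lim_n integral(f_n) = integral(lim_n f_n) = integral(1, 0, 1) = 1.
Step 3: Verify convergence: 18/19 = 0.947368 -> 1


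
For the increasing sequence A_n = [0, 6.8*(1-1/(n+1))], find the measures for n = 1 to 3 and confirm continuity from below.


By continuity of measure from below: if A_n increases to A, then m(A_n) -> m(A).
Here A = [0, 6.8], so m(A) = 6.8
Step 1: a_1 = 6.8*(1 - 1/2) = 3.4, m(A_1) = 3.4
Step 2: a_2 = 6.8*(1 - 1/3) = 4.5333, m(A_2) = 4.5333
Step 3: a_3 = 6.8*(1 - 1/4) = 5.1, m(A_3) = 5.1
Limit: m(A_n) -> m([0,6.8]) = 6.8


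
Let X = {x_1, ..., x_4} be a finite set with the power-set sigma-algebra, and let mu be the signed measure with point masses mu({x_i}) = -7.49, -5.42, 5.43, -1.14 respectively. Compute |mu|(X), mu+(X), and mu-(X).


Step 1: Every measurable set is a union of atoms (the cells / points), so a Hahn decomposition is
  obtained by grouping atoms by sign: P = union of atoms with mu > 0, N = union of the remaining atoms.
  Atoms in P (indices): 3;  atoms in N (indices): 1, 2, 4
  Positive values: 5.43
  Negative values: -7.49, -5.42, -1.14
Step 2: mu+(X) = mu(P) = sum of positive atom values = 5.43
Step 3: mu-(X) = -mu(N) = sum of |negative atom values| = 14.05
Step 4: |mu|(X) = mu+(X) + mu-(X) = 5.43 + 14.05 = 19.48


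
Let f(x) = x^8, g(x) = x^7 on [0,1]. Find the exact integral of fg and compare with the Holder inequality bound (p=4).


Step 1: Exact integral of f*g = integral(x^15, 0, 1) = 1/16
     = 0.0625
Step 2: Holder bound with p=4, q=1.333333:
  ||f||_p = (integral x^32 dx)^(1/4) = (1/33)^(1/4) = 0.417226
  ||g||_q = (integral x^9.333333 dx)^(1/1.333333) = (1/10.333333)^(1/1.333333) = 0.173508
Step 3: Holder bound = ||f||_p * ||g||_q = 0.417226 * 0.173508 = 0.072392
Verification: 0.0625 <= 0.072392 (Holder holds)


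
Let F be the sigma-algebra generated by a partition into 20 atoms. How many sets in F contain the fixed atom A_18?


Each element of F is a union of some subset S of the 20 atoms.
The element contains A_18 iff A_18 is in S.
So we count subsets S of {A_1,...,A_20} with A_18 in S: choose freely among the other 19 atoms.
Count = 2^(20-1) = 2^19 = 524288.


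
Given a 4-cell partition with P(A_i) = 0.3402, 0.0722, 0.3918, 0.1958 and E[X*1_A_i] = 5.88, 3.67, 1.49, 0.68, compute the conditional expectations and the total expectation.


For each cell A_i: E[X|A_i] = E[X*1_A_i] / P(A_i)
Step 1: E[X|A_1] = 5.88 / 0.3402 = 17.283951
Step 2: E[X|A_2] = 3.67 / 0.0722 = 50.831025
Step 3: E[X|A_3] = 1.49 / 0.3918 = 3.802961
Step 4: E[X|A_4] = 0.68 / 0.1958 = 3.472932
Verification: E[X] = sum E[X*1_A_i] = 5.88 + 3.67 + 1.49 + 0.68 = 11.72


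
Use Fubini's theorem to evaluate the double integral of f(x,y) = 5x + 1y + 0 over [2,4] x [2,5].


By Fubini, integrate in x first, then y.
Step 1: Fix y, integrate over x in [2,4]:
  integral(5x + 1y + 0, x=2..4)
  = 5*(4^2 - 2^2)/2 + (1y + 0)*(4 - 2)
  = 30 + (1y + 0)*2
  = 30 + 2y + 0
  = 30 + 2y
Step 2: Integrate over y in [2,5]:
  integral(30 + 2y, y=2..5)
  = 30*3 + 2*(5^2 - 2^2)/2
  = 90 + 21
  = 111


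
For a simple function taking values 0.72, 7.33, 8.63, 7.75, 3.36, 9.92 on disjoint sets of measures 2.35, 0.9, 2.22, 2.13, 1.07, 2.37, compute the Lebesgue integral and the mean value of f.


Step 1: Integral = sum(value_i * measure_i)
= 0.72*2.35 + 7.33*0.9 + 8.63*2.22 + 7.75*2.13 + 3.36*1.07 + 9.92*2.37
= 1.692 + 6.597 + 19.1586 + 16.5075 + 3.5952 + 23.5104
= 71.0607
Step 2: Total measure of domain = 2.35 + 0.9 + 2.22 + 2.13 + 1.07 + 2.37 = 11.04
Step 3: Average value = 71.0607 / 11.04 = 6.436658


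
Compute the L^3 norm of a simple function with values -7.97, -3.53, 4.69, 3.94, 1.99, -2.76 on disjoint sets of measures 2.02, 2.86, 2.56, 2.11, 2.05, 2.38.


Step 1: Compute |f_i|^3 for each value:
  |-7.97|^3 = 506.261573
  |-3.53|^3 = 43.986977
  |4.69|^3 = 103.161709
  |3.94|^3 = 61.162984
  |1.99|^3 = 7.880599
  |-2.76|^3 = 21.024576
Step 2: Multiply by measures and sum:
  506.261573 * 2.02 = 1022.648377
  43.986977 * 2.86 = 125.802754
  103.161709 * 2.56 = 264.093975
  61.162984 * 2.11 = 129.053896
  7.880599 * 2.05 = 16.155228
  21.024576 * 2.38 = 50.038491
Sum = 1022.648377 + 125.802754 + 264.093975 + 129.053896 + 16.155228 + 50.038491 = 1607.792722
Step 3: Take the p-th root:
||f||_3 = (1607.792722)^(1/3) = 11.715029


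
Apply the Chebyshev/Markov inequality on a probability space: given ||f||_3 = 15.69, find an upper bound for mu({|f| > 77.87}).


Chebyshev/Markov inequality: mu(|f| > eps) <= (||f||_p / eps)^p
Step 1: ||f||_3 / eps = 15.69 / 77.87 = 0.20149
Step 2: Raise to power p = 3:
  (0.20149)^3 = 0.00818
Step 3: Therefore mu(|f| > 77.87) <= 0.00818


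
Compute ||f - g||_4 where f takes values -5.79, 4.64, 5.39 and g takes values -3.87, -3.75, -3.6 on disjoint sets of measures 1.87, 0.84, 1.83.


Step 1: Compute differences f_i - g_i:
  -5.79 - -3.87 = -1.92
  4.64 - -3.75 = 8.39
  5.39 - -3.6 = 8.99
Step 2: Compute |diff|^4 * measure for each set:
  |-1.92|^4 * 1.87 = 13.589545 * 1.87 = 25.412449
  |8.39|^4 * 0.84 = 4955.047742 * 0.84 = 4162.240104
  |8.99|^4 * 1.83 = 6531.888564 * 1.83 = 11953.356072
Step 3: Sum = 16141.008625
Step 4: ||f-g||_4 = (16141.008625)^(1/4) = 11.271525


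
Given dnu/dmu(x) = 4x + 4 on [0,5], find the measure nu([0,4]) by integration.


nu(A) = integral_A (dnu/dmu) dmu = integral_0^4 (4x + 4) dx
Step 1: Antiderivative F(x) = (4/2)x^2 + 4x
Step 2: F(4) = (4/2)*4^2 + 4*4 = 32 + 16 = 48
Step 3: F(0) = (4/2)*0^2 + 4*0 = 0.0 + 0 = 0.0
Step 4: nu([0,4]) = F(4) - F(0) = 48 - 0.0 = 48


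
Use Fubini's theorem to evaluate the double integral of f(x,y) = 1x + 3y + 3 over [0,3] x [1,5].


By Fubini, integrate in x first, then y.
Step 1: Fix y, integrate over x in [0,3]:
  integral(1x + 3y + 3, x=0..3)
  = 1*(3^2 - 0^2)/2 + (3y + 3)*(3 - 0)
  = 4.5 + (3y + 3)*3
  = 4.5 + 9y + 9
  = 13.5 + 9y
Step 2: Integrate over y in [1,5]:
  integral(13.5 + 9y, y=1..5)
  = 13.5*4 + 9*(5^2 - 1^2)/2
  = 54 + 108
  = 162


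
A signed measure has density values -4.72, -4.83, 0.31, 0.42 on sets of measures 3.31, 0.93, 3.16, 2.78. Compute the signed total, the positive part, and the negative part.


Step 1: Compute signed measure on each set:
  Set 1: -4.72 * 3.31 = -15.6232
  Set 2: -4.83 * 0.93 = -4.4919
  Set 3: 0.31 * 3.16 = 0.9796
  Set 4: 0.42 * 2.78 = 1.1676
Step 2: Total signed measure = (-15.6232) + (-4.4919) + (0.9796) + (1.1676)
     = -17.9679
Step 3: Positive part mu+(X) = sum of positive contributions = 2.1472
Step 4: Negative part mu-(X) = |sum of negative contributions| = 20.1151


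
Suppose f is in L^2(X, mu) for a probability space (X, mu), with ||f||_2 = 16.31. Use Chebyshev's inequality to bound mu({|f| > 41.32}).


Chebyshev/Markov inequality: mu(|f| > eps) <= (||f||_p / eps)^p
Step 1: ||f||_2 / eps = 16.31 / 41.32 = 0.394724
Step 2: Raise to power p = 2:
  (0.394724)^2 = 0.155807
Step 3: Therefore mu(|f| > 41.32) <= 0.155807


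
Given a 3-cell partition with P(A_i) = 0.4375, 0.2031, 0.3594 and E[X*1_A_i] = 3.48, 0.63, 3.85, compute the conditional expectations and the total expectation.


For each cell A_i: E[X|A_i] = E[X*1_A_i] / P(A_i)
Step 1: E[X|A_1] = 3.48 / 0.4375 = 7.954286
Step 2: E[X|A_2] = 0.63 / 0.2031 = 3.10192
Step 3: E[X|A_3] = 3.85 / 0.3594 = 10.712298
Verification: E[X] = sum E[X*1_A_i] = 3.48 + 0.63 + 3.85 = 7.96


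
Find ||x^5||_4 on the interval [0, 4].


Step 1: ||f||_4 = (integral_0^4 |x^5|^4 dx)^(1/4)
     = (integral_0^4 x^20 dx)^(1/4)
Step 2: integral_0^4 x^20 dx = [x^21/(21)] from 0 to 4 = 4^21/21
     = 4398046511104/21 = 2.094308e+11
Step 3: ||f||_4 = (2.094308e+11)^(1/4) = 676.488052


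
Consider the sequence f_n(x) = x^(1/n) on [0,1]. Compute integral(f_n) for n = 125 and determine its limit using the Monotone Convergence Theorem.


At n = 125: f_125(x) = x^(1/125).
Step 1: integral(x^(1/125), 0, 1) = [x^(1/125+1) / (1/125+1)] from 0 to 1
     = 1 / (1/125 + 1) = 1 / ((125+1)/125) = 125/(125+1)
     = 125/126 = 0.992063
Step 2: As n -> infinity, f_n(x) = x^(1/n) -> 1 for x in (0,1], and f_n is increasing in n.
By MCT, lim_n integral(f_n) = integral(lim_n f_n) = integral(1, 0, 1) = 1.
Step 3: Verify convergence: 125/126 = 0.992063 -> 1


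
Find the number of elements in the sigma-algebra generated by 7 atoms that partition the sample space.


Each element of the sigma-algebra is a union of some subset of the 7 atoms.
The number of such subsets is 2^7 = 128.


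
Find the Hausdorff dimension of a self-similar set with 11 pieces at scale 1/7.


For a self-similar set with N copies scaled by 1/r:
dim_H = log(N)/log(r) = log(11)/log(7)
= 2.397895/1.94591
= 1.232274


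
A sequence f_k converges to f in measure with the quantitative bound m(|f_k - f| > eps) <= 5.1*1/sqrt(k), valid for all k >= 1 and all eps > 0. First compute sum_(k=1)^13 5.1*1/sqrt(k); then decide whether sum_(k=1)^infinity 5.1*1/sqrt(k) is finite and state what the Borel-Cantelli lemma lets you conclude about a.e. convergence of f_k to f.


Step 1: List the terms 5.1*1/sqrt(k) for k = 1 to 13:
  k=1: 5.1
  k=2: 3.606245
  k=3: 2.944486
  k=4: 2.55
  k=5: 2.280789
  k=6: 2.082066
  k=7: 1.927619
  k=8: 1.803122
  k=9: 1.7
  k=10: 1.612762
  k=11: 1.537708
  k=12: 1.472243
  k=13: 1.414486
Step 2: Partial sum = 5.1 + 3.606245 + 2.944486 + 2.55 + 2.280789 + 2.082066 + 1.927619 + 1.803122 + 1.7 + 1.612762 + 1.537708 + 1.472243 + 1.414486
     = 30.031526
Step 3: The full series sum_(k>=1) 5.1*1/sqrt(k) diverges (p-series with p = 1/2 <= 1; a nonzero constant multiple of a divergent series diverges).
Step 4: The (first) Borel-Cantelli lemma requires a summable sequence of measures, so it does not apply here;
        from this bound alone no conclusion about a.e. convergence can be drawn (convergence in measure still
        gives an a.e.-convergent subsequence, but not a.e. convergence of the whole sequence).
Conclusion: series diverges; Borel-Cantelli is inconclusive about a.e. convergence of f_k.


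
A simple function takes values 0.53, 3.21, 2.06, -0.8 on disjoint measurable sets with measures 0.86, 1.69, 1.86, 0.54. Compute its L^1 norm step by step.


Step 1: Compute |f_i|^1 for each value:
  |0.53|^1 = 0.53
  |3.21|^1 = 3.21
  |2.06|^1 = 2.06
  |-0.8|^1 = 0.8
Step 2: Multiply by measures and sum:
  0.53 * 0.86 = 0.4558
  3.21 * 1.69 = 5.4249
  2.06 * 1.86 = 3.8316
  0.8 * 0.54 = 0.432
Sum = 0.4558 + 5.4249 + 3.8316 + 0.432 = 10.1443
Step 3: Take the p-th root:
||f||_1 = (10.1443)^(1/1) = 10.1443


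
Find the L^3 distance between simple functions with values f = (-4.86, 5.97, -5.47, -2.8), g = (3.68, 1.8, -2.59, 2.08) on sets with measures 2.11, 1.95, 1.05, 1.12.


Step 1: Compute differences f_i - g_i:
  -4.86 - 3.68 = -8.54
  5.97 - 1.8 = 4.17
  -5.47 - -2.59 = -2.88
  -2.8 - 2.08 = -4.88
Step 2: Compute |diff|^3 * measure for each set:
  |-8.54|^3 * 2.11 = 622.835864 * 2.11 = 1314.183673
  |4.17|^3 * 1.95 = 72.511713 * 1.95 = 141.39784
  |-2.88|^3 * 1.05 = 23.887872 * 1.05 = 25.082266
  |-4.88|^3 * 1.12 = 116.214272 * 1.12 = 130.159985
Step 3: Sum = 1610.823764
Step 4: ||f-g||_3 = (1610.823764)^(1/3) = 11.722386


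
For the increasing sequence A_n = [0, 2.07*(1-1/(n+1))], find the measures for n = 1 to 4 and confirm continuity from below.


By continuity of measure from below: if A_n increases to A, then m(A_n) -> m(A).
Here A = [0, 2.07], so m(A) = 2.07
Step 1: a_1 = 2.07*(1 - 1/2) = 1.035, m(A_1) = 1.035
Step 2: a_2 = 2.07*(1 - 1/3) = 1.38, m(A_2) = 1.38
Step 3: a_3 = 2.07*(1 - 1/4) = 1.5525, m(A_3) = 1.5525
Step 4: a_4 = 2.07*(1 - 1/5) = 1.656, m(A_4) = 1.656
Limit: m(A_n) -> m([0,2.07]) = 2.07


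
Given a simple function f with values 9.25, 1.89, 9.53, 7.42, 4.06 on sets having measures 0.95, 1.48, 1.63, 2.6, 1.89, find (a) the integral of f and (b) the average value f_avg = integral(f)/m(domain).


Step 1: Integral = sum(value_i * measure_i)
= 9.25*0.95 + 1.89*1.48 + 9.53*1.63 + 7.42*2.6 + 4.06*1.89
= 8.7875 + 2.7972 + 15.5339 + 19.292 + 7.6734
= 54.084
Step 2: Total measure of domain = 0.95 + 1.48 + 1.63 + 2.6 + 1.89 = 8.55
Step 3: Average value = 54.084 / 8.55 = 6.325614


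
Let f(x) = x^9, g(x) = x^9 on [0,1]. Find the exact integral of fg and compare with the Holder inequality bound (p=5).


Step 1: Exact integral of f*g = integral(x^18, 0, 1) = 1/19
     = 0.052632
Step 2: Holder bound with p=5, q=1.25:
  ||f||_p = (integral x^45 dx)^(1/5) = (1/46)^(1/5) = 0.464995
  ||g||_q = (integral x^11.25 dx)^(1/1.25) = (1/12.25)^(1/1.25) = 0.134738
Step 3: Holder bound = ||f||_p * ||g||_q = 0.464995 * 0.134738 = 0.062653
Verification: 0.052632 <= 0.062653 (Holder holds)


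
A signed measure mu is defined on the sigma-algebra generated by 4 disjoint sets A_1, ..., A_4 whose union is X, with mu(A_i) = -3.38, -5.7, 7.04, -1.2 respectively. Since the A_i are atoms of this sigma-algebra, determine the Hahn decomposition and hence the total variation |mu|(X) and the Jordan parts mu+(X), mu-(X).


Step 1: Every measurable set is a union of atoms (the cells / points), so a Hahn decomposition is
  obtained by grouping atoms by sign: P = union of atoms with mu > 0, N = union of the remaining atoms.
  Atoms in P (indices): 3;  atoms in N (indices): 1, 2, 4
  Positive values: 7.04
  Negative values: -3.38, -5.7, -1.2
Step 2: mu+(X) = mu(P) = sum of positive atom values = 7.04
Step 3: mu-(X) = -mu(N) = sum of |negative atom values| = 10.28
Step 4: |mu|(X) = mu+(X) + mu-(X) = 7.04 + 10.28 = 17.32


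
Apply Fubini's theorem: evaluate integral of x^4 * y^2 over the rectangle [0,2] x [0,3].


By Fubini's theorem, the double integral factors as a product of single integrals:
Step 1: integral_0^2 x^4 dx = [x^5/5] from 0 to 2
     = 2^5/5 = 6.4
Step 2: integral_0^3 y^2 dy = [y^3/3] from 0 to 3
     = 3^3/3 = 9
Step 3: Double integral = 6.4 * 9 = 57.6


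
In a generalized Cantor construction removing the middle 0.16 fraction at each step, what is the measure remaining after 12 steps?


Step 1: At each step, fraction remaining = 1 - 0.16 = 0.84
Step 2: After 12 steps, measure = (0.84)^12
Result = 0.12341


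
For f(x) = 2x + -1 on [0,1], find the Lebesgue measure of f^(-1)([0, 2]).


f^(-1)([0, 2]) = {x : 0 <= 2x + -1 <= 2}
Solving: (0 - -1)/2 <= x <= (2 - -1)/2
= [0.5, 1.5]
Intersecting with [0,1]: [0.5, 1]
Measure = 1 - 0.5 = 0.5


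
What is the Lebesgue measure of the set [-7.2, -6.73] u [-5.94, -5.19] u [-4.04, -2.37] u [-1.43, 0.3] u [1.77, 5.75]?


For pairwise disjoint intervals, m(union) = sum of lengths.
= (-6.73 - -7.2) + (-5.19 - -5.94) + (-2.37 - -4.04) + (0.3 - -1.43) + (5.75 - 1.77)
= 0.47 + 0.75 + 1.67 + 1.73 + 3.98
= 8.6


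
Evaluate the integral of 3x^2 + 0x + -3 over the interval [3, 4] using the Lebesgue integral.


The Lebesgue integral of a Riemann-integrable function agrees with the Riemann integral.
Antiderivative F(x) = (3/3)x^3 + (0/2)x^2 + -3x
F(4) = (3/3)*4^3 + (0/2)*4^2 + -3*4
     = (3/3)*64 + (0/2)*16 + -3*4
     = 64 + 0.0 + -12
     = 52
F(3) = 18
Integral = F(4) - F(3) = 52 - 18 = 34


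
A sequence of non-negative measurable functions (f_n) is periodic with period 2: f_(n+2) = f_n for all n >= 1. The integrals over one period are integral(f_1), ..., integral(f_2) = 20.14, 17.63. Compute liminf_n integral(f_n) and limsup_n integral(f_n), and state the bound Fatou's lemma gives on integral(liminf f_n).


The sequence (integral(f_n)) is periodic with period 2, repeating the values 20.14, 17.63 indefinitely.
Step 1: For a periodic sequence, every tail (a_m, a_(m+1), ...) contains all 2 period values infinitely often.
Step 2: Hence inf of every tail = min of the period values = min(20.14, 17.63) = 17.63.
        liminf_n integral(f_n) = sup over m of (inf of tail from m) = 17.63.
Step 3: Similarly sup of every tail = max of the period values = 20.14.
        limsup_n integral(f_n) = 20.14.
Step 4: Fatou's lemma: integral(liminf_n f_n) <= liminf_n integral(f_n) = 17.63.
        So the integral of the pointwise liminf is at most 17.63.


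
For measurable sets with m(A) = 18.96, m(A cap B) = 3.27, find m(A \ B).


m(A \ B) = m(A) - m(A n B)
= 18.96 - 3.27
= 15.69


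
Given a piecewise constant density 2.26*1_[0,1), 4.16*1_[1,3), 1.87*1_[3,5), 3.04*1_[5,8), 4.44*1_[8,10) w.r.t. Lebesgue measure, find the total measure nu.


Integrate each piece of the Radon-Nikodym derivative:
Step 1: integral_0^1 2.26 dx = 2.26*(1-0) = 2.26*1 = 2.26
Step 2: integral_1^3 4.16 dx = 4.16*(3-1) = 4.16*2 = 8.32
Step 3: integral_3^5 1.87 dx = 1.87*(5-3) = 1.87*2 = 3.74
Step 4: integral_5^8 3.04 dx = 3.04*(8-5) = 3.04*3 = 9.12
Step 5: integral_8^10 4.44 dx = 4.44*(10-8) = 4.44*2 = 8.88
Total: 2.26 + 8.32 + 3.74 + 9.12 + 8.88 = 32.32


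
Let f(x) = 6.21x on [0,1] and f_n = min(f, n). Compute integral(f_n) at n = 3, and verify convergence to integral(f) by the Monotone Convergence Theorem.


f(x) = 6.21x on [0,1]; f_n(x) = min(6.21x, n). At n = 3:
Step 1: f(x) reaches 3 at x = 3/6.21 = 0.483092
Step 2: integral(f_3) = integral(6.21x, 0, 0.483092) + integral(3, 0.483092, 1)
       = 6.21*0.483092^2/2 + 3*(1 - 0.483092)
       = 0.724638 + 1.550725
       = 2.275362
Step 3: As n -> infinity, f_n increases to f, so by MCT integral(f_n) -> integral(f) = 6.21/2 = 3.105.
Convergence: integral(f_3) = 2.275362 -> 3.105 as n -> infinity


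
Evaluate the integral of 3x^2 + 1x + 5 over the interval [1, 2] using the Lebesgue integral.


The Lebesgue integral of a Riemann-integrable function agrees with the Riemann integral.
Antiderivative F(x) = (3/3)x^3 + (1/2)x^2 + 5x
F(2) = (3/3)*2^3 + (1/2)*2^2 + 5*2
     = (3/3)*8 + (1/2)*4 + 5*2
     = 8 + 2 + 10
     = 20
F(1) = 6.5
Integral = F(2) - F(1) = 20 - 6.5 = 13.5


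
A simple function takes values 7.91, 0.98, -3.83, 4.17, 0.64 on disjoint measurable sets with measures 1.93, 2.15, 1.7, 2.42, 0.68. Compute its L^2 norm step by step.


Step 1: Compute |f_i|^2 for each value:
  |7.91|^2 = 62.5681
  |0.98|^2 = 0.9604
  |-3.83|^2 = 14.6689
  |4.17|^2 = 17.3889
  |0.64|^2 = 0.4096
Step 2: Multiply by measures and sum:
  62.5681 * 1.93 = 120.756433
  0.9604 * 2.15 = 2.06486
  14.6689 * 1.7 = 24.93713
  17.3889 * 2.42 = 42.081138
  0.4096 * 0.68 = 0.278528
Sum = 120.756433 + 2.06486 + 24.93713 + 42.081138 + 0.278528 = 190.118089
Step 3: Take the p-th root:
||f||_2 = (190.118089)^(1/2) = 13.788332


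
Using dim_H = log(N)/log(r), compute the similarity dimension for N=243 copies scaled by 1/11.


For a self-similar set with N copies scaled by 1/r:
dim_H = log(N)/log(r) = log(243)/log(11)
= 5.493061/2.397895
= 2.290785


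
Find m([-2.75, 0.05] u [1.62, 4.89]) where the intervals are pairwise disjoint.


For pairwise disjoint intervals, m(union) = sum of lengths.
= (0.05 - -2.75) + (4.89 - 1.62)
= 2.8 + 3.27
= 6.07


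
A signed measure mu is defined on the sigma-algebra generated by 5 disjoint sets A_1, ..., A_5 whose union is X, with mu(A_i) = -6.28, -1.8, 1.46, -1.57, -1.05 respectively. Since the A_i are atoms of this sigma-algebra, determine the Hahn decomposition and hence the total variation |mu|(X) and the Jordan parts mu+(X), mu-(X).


Step 1: Every measurable set is a union of atoms (the cells / points), so a Hahn decomposition is
  obtained by grouping atoms by sign: P = union of atoms with mu > 0, N = union of the remaining atoms.
  Atoms in P (indices): 3;  atoms in N (indices): 1, 2, 4, 5
  Positive values: 1.46
  Negative values: -6.28, -1.8, -1.57, -1.05
Step 2: mu+(X) = mu(P) = sum of positive atom values = 1.46
Step 3: mu-(X) = -mu(N) = sum of |negative atom values| = 10.7
Step 4: |mu|(X) = mu+(X) + mu-(X) = 1.46 + 10.7 = 12.16


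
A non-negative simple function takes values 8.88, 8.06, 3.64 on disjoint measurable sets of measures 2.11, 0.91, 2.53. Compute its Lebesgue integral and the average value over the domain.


Step 1: Integral = sum(value_i * measure_i)
= 8.88*2.11 + 8.06*0.91 + 3.64*2.53
= 18.7368 + 7.3346 + 9.2092
= 35.2806
Step 2: Total measure of domain = 2.11 + 0.91 + 2.53 = 5.55
Step 3: Average value = 35.2806 / 5.55 = 6.356865


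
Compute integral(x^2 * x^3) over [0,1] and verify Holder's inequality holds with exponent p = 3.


Step 1: Exact integral of f*g = integral(x^5, 0, 1) = 1/6
     = 0.166667
Step 2: Holder bound with p=3, q=1.5:
  ||f||_p = (integral x^6 dx)^(1/3) = (1/7)^(1/3) = 0.522758
  ||g||_q = (integral x^4.5 dx)^(1/1.5) = (1/5.5)^(1/1.5) = 0.320941
Step 3: Holder bound = ||f||_p * ||g||_q = 0.522758 * 0.320941 = 0.167774
Verification: 0.166667 <= 0.167774 (Holder holds)


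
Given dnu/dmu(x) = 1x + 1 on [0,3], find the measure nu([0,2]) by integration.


nu(A) = integral_A (dnu/dmu) dmu = integral_0^2 (1x + 1) dx
Step 1: Antiderivative F(x) = (1/2)x^2 + 1x
Step 2: F(2) = (1/2)*2^2 + 1*2 = 2 + 2 = 4
Step 3: F(0) = (1/2)*0^2 + 1*0 = 0.0 + 0 = 0.0
Step 4: nu([0,2]) = F(2) - F(0) = 4 - 0.0 = 4


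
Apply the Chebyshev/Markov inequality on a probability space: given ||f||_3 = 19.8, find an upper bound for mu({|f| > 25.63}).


Chebyshev/Markov inequality: mu(|f| > eps) <= (||f||_p / eps)^p
Step 1: ||f||_3 / eps = 19.8 / 25.63 = 0.772532
Step 2: Raise to power p = 3:
  (0.772532)^3 = 0.461052
Step 3: Therefore mu(|f| > 25.63) <= 0.461052


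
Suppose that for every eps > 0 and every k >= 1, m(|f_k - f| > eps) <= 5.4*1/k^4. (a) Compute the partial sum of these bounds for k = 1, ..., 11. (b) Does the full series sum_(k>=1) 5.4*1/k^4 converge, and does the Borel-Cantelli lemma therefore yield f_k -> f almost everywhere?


Step 1: List the terms 5.4*1/k^4 for k = 1 to 11:
  k=1: 5.4
  k=2: 0.3375
  k=3: 0.066667
  k=4: 0.021094
  k=5: 0.00864
  k=6: 0.004167
  k=7: 0.002249
  k=8: 0.001318
  k=9: 8.230453e-04
  k=10: 5.400000e-04
  k=11: 3.688273e-04
Step 2: Partial sum = 5.4 + 0.3375 + 0.066667 + 0.021094 + 0.00864 + 0.004167 + 0.002249 + 0.001318 + 8.230453e-04 + 5.400000e-04 + 3.688273e-04
     = 5.843366
Step 3: The full series sum_(k>=1) 5.4*1/k^4 converges (p-series with p = 4 > 1; a constant multiple of a convergent series converges).
Step 4: Fix eps > 0. Since sum_k m(|f_k - f| > eps) < infinity, the Borel-Cantelli lemma gives
        m(limsup_k {|f_k - f| > eps}) = 0, i.e. for a.e. x, |f_k(x) - f(x)| <= eps for all large k.
        Applying this with eps = 1/j for j = 1, 2, ... and intersecting the countably many full-measure sets,
        for a.e. x we get limsup_k |f_k(x) - f(x)| <= 1/j for every j, hence f_k -> f almost everywhere.
Conclusion: series converges; Borel-Cantelli yields f_k -> f a.e.


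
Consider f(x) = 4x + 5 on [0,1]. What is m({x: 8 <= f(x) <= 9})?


f^(-1)([8, 9]) = {x : 8 <= 4x + 5 <= 9}
Solving: (8 - 5)/4 <= x <= (9 - 5)/4
= [0.75, 1]
Intersecting with [0,1]: [0.75, 1]
Measure = 1 - 0.75 = 0.25


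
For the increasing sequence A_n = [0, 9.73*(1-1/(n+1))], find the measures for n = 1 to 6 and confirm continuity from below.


By continuity of measure from below: if A_n increases to A, then m(A_n) -> m(A).
Here A = [0, 9.73], so m(A) = 9.73
Step 1: a_1 = 9.73*(1 - 1/2) = 4.865, m(A_1) = 4.865
Step 2: a_2 = 9.73*(1 - 1/3) = 6.4867, m(A_2) = 6.4867
Step 3: a_3 = 9.73*(1 - 1/4) = 7.2975, m(A_3) = 7.2975
Step 4: a_4 = 9.73*(1 - 1/5) = 7.784, m(A_4) = 7.784
Step 5: a_5 = 9.73*(1 - 1/6) = 8.1083, m(A_5) = 8.1083
Step 6: a_6 = 9.73*(1 - 1/7) = 8.34, m(A_6) = 8.34
Limit: m(A_n) -> m([0,9.73]) = 9.73


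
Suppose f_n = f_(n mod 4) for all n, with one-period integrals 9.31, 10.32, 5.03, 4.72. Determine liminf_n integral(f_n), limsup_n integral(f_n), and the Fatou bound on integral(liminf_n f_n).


The sequence (integral(f_n)) is periodic with period 4, repeating the values 9.31, 10.32, 5.03, 4.72 indefinitely.
Step 1: For a periodic sequence, every tail (a_m, a_(m+1), ...) contains all 4 period values infinitely often.
Step 2: Hence inf of every tail = min of the period values = min(9.31, 10.32, 5.03, 4.72) = 4.72.
        liminf_n integral(f_n) = sup over m of (inf of tail from m) = 4.72.
Step 3: Similarly sup of every tail = max of the period values = 10.32.
        limsup_n integral(f_n) = 10.32.
Step 4: Fatou's lemma: integral(liminf_n f_n) <= liminf_n integral(f_n) = 4.72.
        So the integral of the pointwise liminf is at most 4.72.
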